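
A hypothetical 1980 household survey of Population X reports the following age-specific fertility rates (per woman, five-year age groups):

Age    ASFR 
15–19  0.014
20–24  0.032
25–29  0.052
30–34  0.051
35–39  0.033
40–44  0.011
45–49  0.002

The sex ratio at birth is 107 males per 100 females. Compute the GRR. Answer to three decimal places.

0.471

Proportion female at birth = 100 / (100 + 107) = 0.48309.
Sum of ASFRs = 0.014 + 0.032 + 0.052 + 0.051 + 0.033 + 0.011 + 0.002 = 0.195
TFR = 5 × 0.195 = 0.975
GRR = 0.48309 × 0.975 = 0.47101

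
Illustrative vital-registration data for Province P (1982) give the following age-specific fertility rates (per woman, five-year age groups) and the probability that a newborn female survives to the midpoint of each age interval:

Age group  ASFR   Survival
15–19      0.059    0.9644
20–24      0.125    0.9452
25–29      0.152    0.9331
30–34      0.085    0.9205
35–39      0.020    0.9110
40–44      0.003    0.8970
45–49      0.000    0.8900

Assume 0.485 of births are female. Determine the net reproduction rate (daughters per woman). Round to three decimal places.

1.009

Proportion female at birth = 0.485.
Each age group contributes 5 × ASFR × survival:
  15–19: 5 × 0.059 × 0.9644 = 0.28450
  20–24: 5 × 0.125 × 0.9452 = 0.59075
  25–29: 5 × 0.152 × 0.9331 = 0.70916
  30–34: 5 × 0.085 × 0.9205 = 0.39121
  35–39: 5 × 0.020 × 0.9110 = 0.09110
  40–44: 5 × 0.003 × 0.8970 = 0.01346
  45–49: 5 × 0.000 × 0.8900 = 0.00000
Sum = 2.08018
NRR = 0.485 × 2.08018 = 1.00889
NRR > 1, so each generation more than replaces itself.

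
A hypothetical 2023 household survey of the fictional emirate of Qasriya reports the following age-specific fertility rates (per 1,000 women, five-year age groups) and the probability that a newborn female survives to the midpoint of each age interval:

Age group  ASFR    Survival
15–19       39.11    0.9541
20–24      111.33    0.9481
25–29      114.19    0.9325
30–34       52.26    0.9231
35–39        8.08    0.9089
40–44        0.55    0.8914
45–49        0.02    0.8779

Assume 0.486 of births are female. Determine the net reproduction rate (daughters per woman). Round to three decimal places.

0.742

Proportion female at birth = 0.486.
Survival-weighted fertility by age (5·fₓ·Sₓ):
  15–19: 5 × 39.11/1000 × 0.9541 = 0.18657
  20–24: 5 × 111.33/1000 × 0.9481 = 0.52776
  25–29: 5 × 114.19/1000 × 0.9325 = 0.53241
  30–34: 5 × 52.26/1000 × 0.9231 = 0.24121
  35–39: 5 × 8.08/1000 × 0.9089 = 0.03672
  40–44: 5 × 0.55/1000 × 0.8914 = 0.00245
  45–49: 5 × 0.02/1000 × 0.8779 = 0.00009
Sum = 1.52721
NRR = 0.486 × 1.52721 = 0.74222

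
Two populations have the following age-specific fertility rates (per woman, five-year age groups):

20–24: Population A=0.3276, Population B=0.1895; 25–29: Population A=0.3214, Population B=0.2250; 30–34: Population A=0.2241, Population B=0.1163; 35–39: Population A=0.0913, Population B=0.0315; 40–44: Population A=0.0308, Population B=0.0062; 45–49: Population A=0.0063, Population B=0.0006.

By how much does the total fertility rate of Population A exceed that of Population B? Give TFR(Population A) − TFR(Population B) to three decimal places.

Population A:
  Sum of ASFRs = 0.3276 + 0.3214 + 0.2241 + 0.0913 + 0.0308 + 0.0063 = 1.0015
  TFR = 5 × 1.0015 = 5.0075
Population B:
  Sum of ASFRs = 0.1895 + 0.2250 + 0.1163 + 0.0315 + 0.0062 + 0.0006 = 0.5691
  TFR = 5 × 0.5691 = 2.8455
Difference = 5.0075 − 2.8455 = 2.162

2.162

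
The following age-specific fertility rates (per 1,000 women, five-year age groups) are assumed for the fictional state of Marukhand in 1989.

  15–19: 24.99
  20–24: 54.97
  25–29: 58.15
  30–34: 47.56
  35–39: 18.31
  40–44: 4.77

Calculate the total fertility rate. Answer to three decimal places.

Sum of ASFRs = 24.99 + 54.97 + 58.15 + 47.56 + 18.31 + 4.77 = 208.75
TFR = 5 × 208.75 / 1000 = 1.04375

1.044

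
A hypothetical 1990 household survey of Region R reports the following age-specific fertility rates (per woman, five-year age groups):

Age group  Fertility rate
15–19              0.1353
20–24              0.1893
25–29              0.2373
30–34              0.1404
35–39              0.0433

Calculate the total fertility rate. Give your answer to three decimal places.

3.728

Sum of ASFRs = 0.1353 + 0.1893 + 0.2373 + 0.1404 + 0.0433 = 0.7456
TFR = 5 × 0.7456 = 3.728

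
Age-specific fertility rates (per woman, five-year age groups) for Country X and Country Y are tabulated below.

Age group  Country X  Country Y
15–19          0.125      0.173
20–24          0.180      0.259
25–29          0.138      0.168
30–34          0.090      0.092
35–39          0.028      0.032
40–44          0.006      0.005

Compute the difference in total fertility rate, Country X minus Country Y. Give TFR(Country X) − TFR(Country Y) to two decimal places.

Country X:
  Sum of ASFRs = 0.125 + 0.180 + 0.138 + 0.090 + 0.028 + 0.006 = 0.567
  TFR = 5 × 0.567 = 2.835
Country Y:
  Sum of ASFRs = 0.173 + 0.259 + 0.168 + 0.092 + 0.032 + 0.005 = 0.729
  TFR = 5 × 0.729 = 3.645
Difference = 2.835 − 3.645 = -0.81

-0.81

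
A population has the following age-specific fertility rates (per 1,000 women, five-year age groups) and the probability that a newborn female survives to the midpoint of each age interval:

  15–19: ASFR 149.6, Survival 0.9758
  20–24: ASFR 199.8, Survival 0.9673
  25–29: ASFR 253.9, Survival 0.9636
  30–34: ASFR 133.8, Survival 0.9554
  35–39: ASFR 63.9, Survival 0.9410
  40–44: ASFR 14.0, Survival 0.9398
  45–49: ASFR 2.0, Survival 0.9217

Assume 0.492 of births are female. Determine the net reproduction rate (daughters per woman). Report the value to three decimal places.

1.936

Proportion female at birth = 0.492.
Each age group contributes 5 × ASFR × survival:
  15–19: 5 × 149.6/1000 × 0.9758 = 0.72990
  20–24: 5 × 199.8/1000 × 0.9673 = 0.96633
  25–29: 5 × 253.9/1000 × 0.9636 = 1.22329
  30–34: 5 × 133.8/1000 × 0.9554 = 0.63916
  35–39: 5 × 63.9/1000 × 0.9410 = 0.30065
  40–44: 5 × 14.0/1000 × 0.9398 = 0.06579
  45–49: 5 × 2.0/1000 × 0.9217 = 0.00922
Sum = 3.93434
NRR = 0.492 × 3.93434 = 1.93570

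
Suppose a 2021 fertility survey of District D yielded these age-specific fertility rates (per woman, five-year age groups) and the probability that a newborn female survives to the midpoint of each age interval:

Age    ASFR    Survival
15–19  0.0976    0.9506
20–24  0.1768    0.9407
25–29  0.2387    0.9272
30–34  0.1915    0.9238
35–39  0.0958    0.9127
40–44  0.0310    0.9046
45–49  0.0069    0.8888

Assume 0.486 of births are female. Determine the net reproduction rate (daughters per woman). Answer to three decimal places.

1.893

Proportion female at birth = 0.486.
Survival-weighted fertility by age (5·fₓ·Sₓ):
  15–19: 5 × 0.0976 × 0.9506 = 0.46389
  20–24: 5 × 0.1768 × 0.9407 = 0.83158
  25–29: 5 × 0.2387 × 0.9272 = 1.10661
  30–34: 5 × 0.1915 × 0.9238 = 0.88454
  35–39: 5 × 0.0958 × 0.9127 = 0.43718
  40–44: 5 × 0.0310 × 0.9046 = 0.14021
  45–49: 5 × 0.0069 × 0.8888 = 0.03066
Sum = 3.89467
NRR = 0.486 × 3.89467 = 1.89281
With NRR above 1 the population is above replacement fertility.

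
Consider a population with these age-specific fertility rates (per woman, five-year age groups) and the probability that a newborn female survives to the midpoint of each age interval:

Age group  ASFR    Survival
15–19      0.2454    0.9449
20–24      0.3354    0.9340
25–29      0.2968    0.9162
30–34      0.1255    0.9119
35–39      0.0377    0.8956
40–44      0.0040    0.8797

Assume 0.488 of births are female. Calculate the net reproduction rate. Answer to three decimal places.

2.364

Proportion female at birth = 0.488.
Per-age-group product (5 × ASFR × survival probability):
  15–19: 5 × 0.2454 × 0.9449 = 1.15939
  20–24: 5 × 0.3354 × 0.9340 = 1.56632
  25–29: 5 × 0.2968 × 0.9162 = 1.35964
  30–34: 5 × 0.1255 × 0.9119 = 0.57222
  35–39: 5 × 0.0377 × 0.8956 = 0.16882
  40–44: 5 × 0.0040 × 0.8797 = 0.01759
Sum = 4.84398
NRR = 0.488 × 4.84398 = 2.36386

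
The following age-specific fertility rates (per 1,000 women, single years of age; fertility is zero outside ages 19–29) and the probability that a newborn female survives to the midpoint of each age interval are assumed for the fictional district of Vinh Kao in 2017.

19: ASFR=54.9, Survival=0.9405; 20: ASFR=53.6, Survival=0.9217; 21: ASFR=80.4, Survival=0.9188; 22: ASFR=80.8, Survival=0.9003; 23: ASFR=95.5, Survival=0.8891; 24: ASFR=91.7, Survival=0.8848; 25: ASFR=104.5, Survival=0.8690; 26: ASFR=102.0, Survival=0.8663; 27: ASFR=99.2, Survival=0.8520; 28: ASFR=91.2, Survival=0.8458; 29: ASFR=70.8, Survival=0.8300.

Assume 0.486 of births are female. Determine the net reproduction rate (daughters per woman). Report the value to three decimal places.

Proportion female at birth = 0.486.
Weighting each age-specific rate by interval width and survival:
  19: 1 × 54.9/1000 × 0.9405 = 0.05163
  20: 1 × 53.6/1000 × 0.9217 = 0.04940
  21: 1 × 80.4/1000 × 0.9188 = 0.07387
  22: 1 × 80.8/1000 × 0.9003 = 0.07274
  23: 1 × 95.5/1000 × 0.8891 = 0.08491
  24: 1 × 91.7/1000 × 0.8848 = 0.08114
  25: 1 × 104.5/1000 × 0.8690 = 0.09081
  26: 1 × 102.0/1000 × 0.8663 = 0.08836
  27: 1 × 99.2/1000 × 0.8520 = 0.08452
  28: 1 × 91.2/1000 × 0.8458 = 0.07714
  29: 1 × 70.8/1000 × 0.8300 = 0.05876
Sum = 0.81328
NRR = 0.486 × 0.81328 = 0.39525
With NRR below 1 the population is below replacement fertility.

0.395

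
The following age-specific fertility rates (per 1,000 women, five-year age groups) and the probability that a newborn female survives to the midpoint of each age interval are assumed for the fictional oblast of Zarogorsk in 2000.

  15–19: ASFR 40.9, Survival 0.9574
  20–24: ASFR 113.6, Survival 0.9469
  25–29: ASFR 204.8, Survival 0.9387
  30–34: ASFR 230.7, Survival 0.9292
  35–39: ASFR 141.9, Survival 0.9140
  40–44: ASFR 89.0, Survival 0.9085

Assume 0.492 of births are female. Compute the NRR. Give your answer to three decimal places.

1.879

Proportion female at birth = 0.492.
Each age group contributes 5 × ASFR × survival:
  15–19: 5 × 40.9/1000 × 0.9574 = 0.19579
  20–24: 5 × 113.6/1000 × 0.9469 = 0.53784
  25–29: 5 × 204.8/1000 × 0.9387 = 0.96123
  30–34: 5 × 230.7/1000 × 0.9292 = 1.07183
  35–39: 5 × 141.9/1000 × 0.9140 = 0.64848
  40–44: 5 × 89.0/1000 × 0.9085 = 0.40428
Sum = 3.81945
NRR = 0.492 × 3.81945 = 1.87917
An NRR exceeding 1 indicates intrinsic growth under these rates.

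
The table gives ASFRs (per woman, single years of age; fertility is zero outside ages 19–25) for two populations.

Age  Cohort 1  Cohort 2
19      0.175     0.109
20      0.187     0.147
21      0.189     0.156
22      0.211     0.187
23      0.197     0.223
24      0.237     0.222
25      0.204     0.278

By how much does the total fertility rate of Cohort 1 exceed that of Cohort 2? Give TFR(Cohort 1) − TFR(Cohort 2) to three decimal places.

0.078

Cohort 1:
  Sum of ASFRs = 0.175 + 0.187 + 0.189 + 0.211 + 0.197 + 0.237 + 0.204 = 1.400
  TFR = 1.4
Cohort 2:
  Sum of ASFRs = 0.109 + 0.147 + 0.156 + 0.187 + 0.223 + 0.222 + 0.278 = 1.322
  TFR = 1.322
Difference = 1.4 − 1.322 = 0.078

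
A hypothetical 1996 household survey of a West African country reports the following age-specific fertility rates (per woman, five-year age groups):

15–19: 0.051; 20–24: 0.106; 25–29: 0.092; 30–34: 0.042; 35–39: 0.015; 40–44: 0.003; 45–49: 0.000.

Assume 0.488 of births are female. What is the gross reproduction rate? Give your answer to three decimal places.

Proportion female at birth = 0.488.
Sum of ASFRs = 0.051 + 0.106 + 0.092 + 0.042 + 0.015 + 0.003 + 0.000 = 0.309
TFR = 5 × 0.309 = 1.545
GRR = 0.488 × 1.545 = 0.75396

0.754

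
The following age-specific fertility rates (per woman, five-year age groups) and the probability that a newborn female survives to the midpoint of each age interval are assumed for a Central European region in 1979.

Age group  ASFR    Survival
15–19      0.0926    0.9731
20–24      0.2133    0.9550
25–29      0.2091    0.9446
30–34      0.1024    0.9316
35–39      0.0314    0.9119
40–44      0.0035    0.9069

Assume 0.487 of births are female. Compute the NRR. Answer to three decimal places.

Proportion female at birth = 0.487.
Survival-weighted fertility by age (5·fₓ·Sₓ):
  15–19: 5 × 0.0926 × 0.9731 = 0.45055
  20–24: 5 × 0.2133 × 0.9550 = 1.01851
  25–29: 5 × 0.2091 × 0.9446 = 0.98758
  30–34: 5 × 0.1024 × 0.9316 = 0.47698
  35–39: 5 × 0.0314 × 0.9119 = 0.14317
  40–44: 5 × 0.0035 × 0.9069 = 0.01587
Sum = 3.09266
NRR = 0.487 × 3.09266 = 1.50613

1.506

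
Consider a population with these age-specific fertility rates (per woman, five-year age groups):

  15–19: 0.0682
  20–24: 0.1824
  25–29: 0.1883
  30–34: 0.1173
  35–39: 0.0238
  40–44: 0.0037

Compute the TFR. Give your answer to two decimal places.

2.92

Sum of ASFRs = 0.0682 + 0.1824 + 0.1883 + 0.1173 + 0.0238 + 0.0037 = 0.5837
TFR = 5 × 0.5837 = 2.9185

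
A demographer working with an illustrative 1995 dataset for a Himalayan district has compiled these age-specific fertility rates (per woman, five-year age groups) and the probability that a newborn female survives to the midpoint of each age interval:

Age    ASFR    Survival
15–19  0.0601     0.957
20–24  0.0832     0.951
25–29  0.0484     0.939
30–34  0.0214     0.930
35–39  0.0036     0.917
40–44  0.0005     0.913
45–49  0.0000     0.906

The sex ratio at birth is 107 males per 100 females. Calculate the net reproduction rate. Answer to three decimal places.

Proportion female at birth = 100 / (100 + 107) = 0.48309.
Survival-weighted fertility by age (5·fₓ·Sₓ):
  15–19: 5 × 0.0601 × 0.957 = 0.28758
  20–24: 5 × 0.0832 × 0.951 = 0.39562
  25–29: 5 × 0.0484 × 0.939 = 0.22724
  30–34: 5 × 0.0214 × 0.930 = 0.09951
  35–39: 5 × 0.0036 × 0.917 = 0.01651
  40–44: 5 × 0.0005 × 0.913 = 0.00228
  45–49: 5 × 0.0000 × 0.906 = 0.00000
Sum = 1.02874
NRR = 0.48309 × 1.02874 = 0.49697
NRR < 1, so the cohort does not fully replace itself.

0.497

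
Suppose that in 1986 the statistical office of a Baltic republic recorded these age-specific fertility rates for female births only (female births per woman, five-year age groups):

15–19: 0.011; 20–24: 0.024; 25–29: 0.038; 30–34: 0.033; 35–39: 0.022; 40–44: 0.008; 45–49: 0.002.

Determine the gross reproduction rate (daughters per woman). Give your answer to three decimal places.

Sum of female ASFRs = 0.011 + 0.024 + 0.038 + 0.033 + 0.022 + 0.008 + 0.002 = 0.138
GRR = 5 × 0.138 = 0.69

0.690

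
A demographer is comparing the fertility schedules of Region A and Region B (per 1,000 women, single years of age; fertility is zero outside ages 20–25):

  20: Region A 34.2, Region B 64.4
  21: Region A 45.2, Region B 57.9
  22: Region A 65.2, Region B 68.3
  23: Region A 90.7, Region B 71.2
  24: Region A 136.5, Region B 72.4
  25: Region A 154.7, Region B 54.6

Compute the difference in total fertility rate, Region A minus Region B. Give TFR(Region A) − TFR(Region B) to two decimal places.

Region A:
  Sum of ASFRs = 34.2 + 45.2 + 65.2 + 90.7 + 136.5 + 154.7 = 526.5
  TFR = 526.5 / 1000 = 0.5265
Region B:
  Sum of ASFRs = 64.4 + 57.9 + 68.3 + 71.2 + 72.4 + 54.6 = 388.8
  TFR = 388.8 / 1000 = 0.3888
Difference = 0.5265 − 0.3888 = 0.1377

0.14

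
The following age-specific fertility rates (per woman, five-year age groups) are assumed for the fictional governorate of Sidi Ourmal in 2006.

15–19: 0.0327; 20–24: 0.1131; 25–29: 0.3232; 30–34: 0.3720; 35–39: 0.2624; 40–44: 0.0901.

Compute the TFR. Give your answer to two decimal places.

Sum of ASFRs = 0.0327 + 0.1131 + 0.3232 + 0.3720 + 0.2624 + 0.0901 = 1.1935
TFR = 5 × 1.1935 = 5.9675

5.97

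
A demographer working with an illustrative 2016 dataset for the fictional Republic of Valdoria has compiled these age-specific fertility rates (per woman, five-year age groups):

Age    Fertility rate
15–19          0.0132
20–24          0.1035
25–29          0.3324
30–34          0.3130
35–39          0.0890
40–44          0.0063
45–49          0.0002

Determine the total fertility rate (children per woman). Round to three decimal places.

Sum of ASFRs = 0.0132 + 0.1035 + 0.3324 + 0.3130 + 0.0890 + 0.0063 + 0.0002 = 0.8576
TFR = 5 × 0.8576 = 4.288

4.288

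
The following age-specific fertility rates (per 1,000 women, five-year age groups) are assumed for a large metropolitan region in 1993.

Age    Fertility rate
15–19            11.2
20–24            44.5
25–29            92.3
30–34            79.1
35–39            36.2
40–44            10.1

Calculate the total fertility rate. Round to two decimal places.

Sum of ASFRs = 11.2 + 44.5 + 92.3 + 79.1 + 36.2 + 10.1 = 273.4
TFR = 5 × 273.4 / 1000 = 1.367

1.37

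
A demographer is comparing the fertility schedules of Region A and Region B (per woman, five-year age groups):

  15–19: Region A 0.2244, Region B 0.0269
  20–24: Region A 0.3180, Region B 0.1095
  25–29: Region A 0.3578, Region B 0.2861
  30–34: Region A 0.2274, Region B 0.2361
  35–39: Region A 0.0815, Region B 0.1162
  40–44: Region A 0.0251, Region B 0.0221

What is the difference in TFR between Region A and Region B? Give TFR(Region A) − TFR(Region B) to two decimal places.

2.19

Region A:
  Sum of ASFRs = 0.2244 + 0.3180 + 0.3578 + 0.2274 + 0.0815 + 0.0251 = 1.2342
  TFR = 5 × 1.2342 = 6.171
Region B:
  Sum of ASFRs = 0.0269 + 0.1095 + 0.2861 + 0.2361 + 0.1162 + 0.0221 = 0.7969
  TFR = 5 × 0.7969 = 3.9845
Difference = 6.171 − 3.9845 = 2.1865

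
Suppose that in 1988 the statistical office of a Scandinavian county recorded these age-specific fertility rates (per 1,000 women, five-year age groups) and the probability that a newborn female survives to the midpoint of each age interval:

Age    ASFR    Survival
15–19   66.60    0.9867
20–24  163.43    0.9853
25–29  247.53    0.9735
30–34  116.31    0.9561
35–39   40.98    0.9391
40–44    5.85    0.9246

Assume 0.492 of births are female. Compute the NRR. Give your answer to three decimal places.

1.532

Proportion female at birth = 0.492.
Each age group contributes 5 × ASFR × survival:
  15–19: 5 × 66.60/1000 × 0.9867 = 0.32857
  20–24: 5 × 163.43/1000 × 0.9853 = 0.80514
  25–29: 5 × 247.53/1000 × 0.9735 = 1.20485
  30–34: 5 × 116.31/1000 × 0.9561 = 0.55602
  35–39: 5 × 40.98/1000 × 0.9391 = 0.19242
  40–44: 5 × 5.85/1000 × 0.9246 = 0.02704
Sum = 3.11404
NRR = 0.492 × 3.11404 = 1.53211
NRR > 1, so each generation more than replaces itself.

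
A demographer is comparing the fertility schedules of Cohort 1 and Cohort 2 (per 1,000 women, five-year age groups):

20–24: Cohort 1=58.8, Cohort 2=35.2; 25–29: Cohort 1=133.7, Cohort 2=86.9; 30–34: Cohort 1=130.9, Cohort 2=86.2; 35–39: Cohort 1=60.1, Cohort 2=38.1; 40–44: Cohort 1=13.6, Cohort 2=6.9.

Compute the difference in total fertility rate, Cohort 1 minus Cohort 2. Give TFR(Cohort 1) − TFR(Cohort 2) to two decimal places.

Cohort 1:
  Sum of ASFRs = 58.8 + 133.7 + 130.9 + 60.1 + 13.6 = 397.1
  TFR = 5 × 397.1 / 1000 = 1.9855
Cohort 2:
  Sum of ASFRs = 35.2 + 86.9 + 86.2 + 38.1 + 6.9 = 253.3
  TFR = 5 × 253.3 / 1000 = 1.2665
Difference = 1.9855 − 1.2665 = 0.719

0.72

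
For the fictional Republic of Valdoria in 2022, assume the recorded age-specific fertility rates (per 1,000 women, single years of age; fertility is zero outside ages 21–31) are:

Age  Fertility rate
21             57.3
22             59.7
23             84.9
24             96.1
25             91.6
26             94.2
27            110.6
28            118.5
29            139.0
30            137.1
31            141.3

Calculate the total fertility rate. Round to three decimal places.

1.130

Sum of ASFRs = 57.3 + 59.7 + 84.9 + 96.1 + 91.6 + 94.2 + 110.6 + 118.5 + 139.0 + 137.1 + 141.3 = 1130.3
TFR = 1130.3 / 1000 = 1.1303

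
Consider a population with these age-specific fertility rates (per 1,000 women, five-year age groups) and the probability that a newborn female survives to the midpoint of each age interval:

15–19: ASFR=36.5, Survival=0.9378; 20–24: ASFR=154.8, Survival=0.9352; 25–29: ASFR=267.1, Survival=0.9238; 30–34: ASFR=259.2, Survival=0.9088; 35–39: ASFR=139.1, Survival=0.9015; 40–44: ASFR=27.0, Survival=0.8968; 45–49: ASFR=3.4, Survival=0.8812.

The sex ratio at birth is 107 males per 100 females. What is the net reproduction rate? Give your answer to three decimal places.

Proportion female at birth = 100 / (100 + 107) = 0.48309.
Each age group contributes 5 × ASFR × survival:
  15–19: 5 × 36.5/1000 × 0.9378 = 0.17115
  20–24: 5 × 154.8/1000 × 0.9352 = 0.72384
  25–29: 5 × 267.1/1000 × 0.9238 = 1.23373
  30–34: 5 × 259.2/1000 × 0.9088 = 1.17780
  35–39: 5 × 139.1/1000 × 0.9015 = 0.62699
  40–44: 5 × 27.0/1000 × 0.8968 = 0.12107
  45–49: 5 × 3.4/1000 × 0.8812 = 0.01498
Sum = 4.06956
NRR = 0.48309 × 4.06956 = 1.96596

1.966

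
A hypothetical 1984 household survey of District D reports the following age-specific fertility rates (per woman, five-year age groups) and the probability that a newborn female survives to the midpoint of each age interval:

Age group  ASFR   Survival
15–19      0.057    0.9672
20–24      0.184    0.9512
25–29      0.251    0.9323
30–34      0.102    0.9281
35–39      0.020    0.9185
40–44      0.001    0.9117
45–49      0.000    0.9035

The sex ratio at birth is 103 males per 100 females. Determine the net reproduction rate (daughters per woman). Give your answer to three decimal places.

Proportion female at birth = 100 / (100 + 103) = 0.49261.
Weighting each age-specific rate by interval width and survival:
  15–19: 5 × 0.057 × 0.9672 = 0.27565
  20–24: 5 × 0.184 × 0.9512 = 0.87510
  25–29: 5 × 0.251 × 0.9323 = 1.17004
  30–34: 5 × 0.102 × 0.9281 = 0.47333
  35–39: 5 × 0.020 × 0.9185 = 0.09185
  40–44: 5 × 0.001 × 0.9117 = 0.00456
  45–49: 5 × 0.000 × 0.9035 = 0.00000
Sum = 2.89053
NRR = 0.49261 × 2.89053 = 1.42390
An NRR exceeding 1 indicates intrinsic growth under these rates.

1.424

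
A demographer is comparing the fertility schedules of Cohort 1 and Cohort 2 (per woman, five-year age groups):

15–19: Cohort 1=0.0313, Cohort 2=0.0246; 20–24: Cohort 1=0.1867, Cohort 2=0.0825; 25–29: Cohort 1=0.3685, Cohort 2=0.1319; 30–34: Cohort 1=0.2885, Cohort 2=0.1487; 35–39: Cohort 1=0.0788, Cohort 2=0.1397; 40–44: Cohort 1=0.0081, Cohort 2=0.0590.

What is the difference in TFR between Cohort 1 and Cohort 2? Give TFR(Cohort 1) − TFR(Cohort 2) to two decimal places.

1.88

Cohort 1:
  Sum of ASFRs = 0.0313 + 0.1867 + 0.3685 + 0.2885 + 0.0788 + 0.0081 = 0.9619
  TFR = 5 × 0.9619 = 4.8095
Cohort 2:
  Sum of ASFRs = 0.0246 + 0.0825 + 0.1319 + 0.1487 + 0.1397 + 0.0590 = 0.5864
  TFR = 5 × 0.5864 = 2.932
Difference = 4.8095 − 2.932 = 1.8775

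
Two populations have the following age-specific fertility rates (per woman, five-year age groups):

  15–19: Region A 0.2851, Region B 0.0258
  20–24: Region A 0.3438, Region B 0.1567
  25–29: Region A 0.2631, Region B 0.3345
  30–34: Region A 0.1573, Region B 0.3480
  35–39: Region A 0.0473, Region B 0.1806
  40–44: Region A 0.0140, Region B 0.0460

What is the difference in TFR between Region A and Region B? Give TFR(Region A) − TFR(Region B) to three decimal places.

Region A:
  Sum of ASFRs = 0.2851 + 0.3438 + 0.2631 + 0.1573 + 0.0473 + 0.0140 = 1.1106
  TFR = 5 × 1.1106 = 5.553
Region B:
  Sum of ASFRs = 0.0258 + 0.1567 + 0.3345 + 0.3480 + 0.1806 + 0.0460 = 1.0916
  TFR = 5 × 1.0916 = 5.458
Difference = 5.553 − 5.458 = 0.095

0.095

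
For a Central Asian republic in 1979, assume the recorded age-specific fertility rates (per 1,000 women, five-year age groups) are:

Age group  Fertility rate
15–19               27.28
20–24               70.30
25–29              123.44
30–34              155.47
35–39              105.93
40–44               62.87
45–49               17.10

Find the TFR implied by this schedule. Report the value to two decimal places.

2.81

Sum of ASFRs = 27.28 + 70.30 + 123.44 + 155.47 + 105.93 + 62.87 + 17.10 = 562.39
TFR = 5 × 562.39 / 1000 = 2.81195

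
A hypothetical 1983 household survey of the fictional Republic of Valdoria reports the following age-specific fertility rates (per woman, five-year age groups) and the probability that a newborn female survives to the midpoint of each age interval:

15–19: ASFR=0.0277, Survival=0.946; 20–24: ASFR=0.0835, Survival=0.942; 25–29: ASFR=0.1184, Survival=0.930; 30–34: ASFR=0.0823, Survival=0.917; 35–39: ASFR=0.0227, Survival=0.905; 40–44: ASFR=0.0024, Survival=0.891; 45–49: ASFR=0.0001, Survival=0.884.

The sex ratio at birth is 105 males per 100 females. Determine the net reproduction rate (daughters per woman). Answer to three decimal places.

0.764

Proportion female at birth = 100 / (100 + 105) = 0.48780.
Per-age-group product (5 × ASFR × survival probability):
  15–19: 5 × 0.0277 × 0.946 = 0.13102
  20–24: 5 × 0.0835 × 0.942 = 0.39329
  25–29: 5 × 0.1184 × 0.930 = 0.55056
  30–34: 5 × 0.0823 × 0.917 = 0.37735
  35–39: 5 × 0.0227 × 0.905 = 0.10272
  40–44: 5 × 0.0024 × 0.891 = 0.01069
  45–49: 5 × 0.0001 × 0.884 = 0.00044
Sum = 1.56607
NRR = 0.48780 × 1.56607 = 0.76393
An NRR under 1 implies long-run decline under these rates.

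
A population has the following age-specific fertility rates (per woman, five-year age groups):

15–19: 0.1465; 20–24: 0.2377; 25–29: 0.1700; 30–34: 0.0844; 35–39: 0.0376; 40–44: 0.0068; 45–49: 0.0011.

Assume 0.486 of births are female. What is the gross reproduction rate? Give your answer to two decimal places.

Proportion female at birth = 0.486.
Sum of ASFRs = 0.1465 + 0.2377 + 0.1700 + 0.0844 + 0.0376 + 0.0068 + 0.0011 = 0.6841
TFR = 5 × 0.6841 = 3.4205
GRR = 0.486 × 3.4205 = 1.66236

1.66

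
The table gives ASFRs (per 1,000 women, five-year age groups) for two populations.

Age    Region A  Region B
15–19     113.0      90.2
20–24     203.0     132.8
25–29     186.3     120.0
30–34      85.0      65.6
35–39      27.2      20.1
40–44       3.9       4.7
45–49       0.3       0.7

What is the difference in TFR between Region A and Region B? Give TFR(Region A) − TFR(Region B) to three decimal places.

0.923

Region A:
  Sum of ASFRs = 113.0 + 203.0 + 186.3 + 85.0 + 27.2 + 3.9 + 0.3 = 618.7
  TFR = 5 × 618.7 / 1000 = 3.0935
Region B:
  Sum of ASFRs = 90.2 + 132.8 + 120.0 + 65.6 + 20.1 + 4.7 + 0.7 = 434.1
  TFR = 5 × 434.1 / 1000 = 2.1705
Difference = 3.0935 − 2.1705 = 0.923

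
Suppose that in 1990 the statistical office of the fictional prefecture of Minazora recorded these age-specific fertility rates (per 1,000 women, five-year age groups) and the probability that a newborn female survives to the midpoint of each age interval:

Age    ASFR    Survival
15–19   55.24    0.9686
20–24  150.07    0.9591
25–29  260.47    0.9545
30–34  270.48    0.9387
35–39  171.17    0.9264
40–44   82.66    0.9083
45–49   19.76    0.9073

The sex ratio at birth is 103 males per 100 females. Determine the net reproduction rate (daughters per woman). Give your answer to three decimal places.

2.344

Proportion female at birth = 100 / (100 + 103) = 0.49261.
Weighting each age-specific rate by interval width and survival:
  15–19: 5 × 55.24/1000 × 0.9686 = 0.26753
  20–24: 5 × 150.07/1000 × 0.9591 = 0.71966
  25–29: 5 × 260.47/1000 × 0.9545 = 1.24309
  30–34: 5 × 270.48/1000 × 0.9387 = 1.26950
  35–39: 5 × 171.17/1000 × 0.9264 = 0.79286
  40–44: 5 × 82.66/1000 × 0.9083 = 0.37540
  45–49: 5 × 19.76/1000 × 0.9073 = 0.08964
Sum = 4.75768
NRR = 0.49261 × 4.75768 = 2.34368
With NRR above 1 the population is above replacement fertility.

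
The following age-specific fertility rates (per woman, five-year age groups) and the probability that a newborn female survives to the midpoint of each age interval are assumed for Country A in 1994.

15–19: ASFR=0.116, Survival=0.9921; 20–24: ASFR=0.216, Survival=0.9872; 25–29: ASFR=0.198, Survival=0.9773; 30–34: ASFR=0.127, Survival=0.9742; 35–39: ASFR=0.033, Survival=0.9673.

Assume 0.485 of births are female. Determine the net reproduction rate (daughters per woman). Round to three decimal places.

Proportion female at birth = 0.485.
Per-age-group product (5 × ASFR × survival probability):
  15–19: 5 × 0.116 × 0.9921 = 0.57542
  20–24: 5 × 0.216 × 0.9872 = 1.06618
  25–29: 5 × 0.198 × 0.9773 = 0.96753
  30–34: 5 × 0.127 × 0.9742 = 0.61862
  35–39: 5 × 0.033 × 0.9673 = 0.15960
Sum = 3.38735
NRR = 0.485 × 3.38735 = 1.64286

1.643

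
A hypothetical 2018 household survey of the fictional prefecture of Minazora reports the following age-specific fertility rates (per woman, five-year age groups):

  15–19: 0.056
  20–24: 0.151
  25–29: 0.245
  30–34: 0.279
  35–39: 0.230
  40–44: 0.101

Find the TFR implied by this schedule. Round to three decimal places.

Sum of ASFRs = 0.056 + 0.151 + 0.245 + 0.279 + 0.230 + 0.101 = 1.062
TFR = 5 × 1.062 = 5.31

5.310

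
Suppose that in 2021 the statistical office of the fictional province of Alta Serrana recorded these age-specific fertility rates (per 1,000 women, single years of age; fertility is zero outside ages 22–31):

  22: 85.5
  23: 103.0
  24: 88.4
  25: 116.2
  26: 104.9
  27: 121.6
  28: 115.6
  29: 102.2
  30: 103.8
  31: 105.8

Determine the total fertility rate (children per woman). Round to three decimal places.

Sum of ASFRs = 85.5 + 103.0 + 88.4 + 116.2 + 104.9 + 121.6 + 115.6 + 102.2 + 103.8 + 105.8 = 1047.0
TFR = 1047.0 / 1000 = 1.047

1.047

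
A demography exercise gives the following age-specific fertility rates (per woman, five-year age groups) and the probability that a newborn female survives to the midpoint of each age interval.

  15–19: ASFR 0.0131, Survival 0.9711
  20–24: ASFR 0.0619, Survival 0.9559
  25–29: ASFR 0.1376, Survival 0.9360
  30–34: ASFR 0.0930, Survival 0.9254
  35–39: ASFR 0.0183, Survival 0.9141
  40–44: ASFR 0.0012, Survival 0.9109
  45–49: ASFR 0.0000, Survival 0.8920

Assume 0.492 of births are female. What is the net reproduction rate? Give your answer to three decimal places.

0.749

Proportion female at birth = 0.492.
Each age group contributes 5 × ASFR × survival:
  15–19: 5 × 0.0131 × 0.9711 = 0.06361
  20–24: 5 × 0.0619 × 0.9559 = 0.29585
  25–29: 5 × 0.1376 × 0.9360 = 0.64397
  30–34: 5 × 0.0930 × 0.9254 = 0.43031
  35–39: 5 × 0.0183 × 0.9141 = 0.08364
  40–44: 5 × 0.0012 × 0.9109 = 0.00547
  45–49: 5 × 0.0000 × 0.8920 = 0.00000
Sum = 1.52285
NRR = 0.492 × 1.52285 = 0.74924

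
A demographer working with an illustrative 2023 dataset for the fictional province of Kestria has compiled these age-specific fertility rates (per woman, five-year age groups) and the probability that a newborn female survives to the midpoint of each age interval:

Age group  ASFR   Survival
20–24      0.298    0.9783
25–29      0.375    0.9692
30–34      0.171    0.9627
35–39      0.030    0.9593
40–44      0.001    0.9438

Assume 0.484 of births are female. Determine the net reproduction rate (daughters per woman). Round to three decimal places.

2.055

Proportion female at birth = 0.484.
Each age group contributes 5 × ASFR × survival:
  20–24: 5 × 0.298 × 0.9783 = 1.45767
  25–29: 5 × 0.375 × 0.9692 = 1.81725
  30–34: 5 × 0.171 × 0.9627 = 0.82311
  35–39: 5 × 0.030 × 0.9593 = 0.14390
  40–44: 5 × 0.001 × 0.9438 = 0.00472
Sum = 4.24665
NRR = 0.484 × 4.24665 = 2.05538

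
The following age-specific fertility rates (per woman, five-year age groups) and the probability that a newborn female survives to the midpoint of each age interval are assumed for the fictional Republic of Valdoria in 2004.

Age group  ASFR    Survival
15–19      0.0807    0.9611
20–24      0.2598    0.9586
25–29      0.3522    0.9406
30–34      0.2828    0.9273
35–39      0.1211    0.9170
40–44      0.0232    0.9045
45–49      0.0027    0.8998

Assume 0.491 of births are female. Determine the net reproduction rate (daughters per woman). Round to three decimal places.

2.589

Proportion female at birth = 0.491.
Survival-weighted fertility by age (5·fₓ·Sₓ):
  15–19: 5 × 0.0807 × 0.9611 = 0.38780
  20–24: 5 × 0.2598 × 0.9586 = 1.24522
  25–29: 5 × 0.3522 × 0.9406 = 1.65640
  30–34: 5 × 0.2828 × 0.9273 = 1.31120
  35–39: 5 × 0.1211 × 0.9170 = 0.55524
  40–44: 5 × 0.0232 × 0.9045 = 0.10492
  45–49: 5 × 0.0027 × 0.8998 = 0.01215
Sum = 5.27293
NRR = 0.491 × 5.27293 = 2.58901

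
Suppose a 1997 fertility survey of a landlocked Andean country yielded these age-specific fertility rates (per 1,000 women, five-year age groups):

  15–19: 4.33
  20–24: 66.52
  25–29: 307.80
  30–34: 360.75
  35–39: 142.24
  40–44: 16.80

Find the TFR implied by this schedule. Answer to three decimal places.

Sum of ASFRs = 4.33 + 66.52 + 307.80 + 360.75 + 142.24 + 16.80 = 898.44
TFR = 5 × 898.44 / 1000 = 4.4922

4.492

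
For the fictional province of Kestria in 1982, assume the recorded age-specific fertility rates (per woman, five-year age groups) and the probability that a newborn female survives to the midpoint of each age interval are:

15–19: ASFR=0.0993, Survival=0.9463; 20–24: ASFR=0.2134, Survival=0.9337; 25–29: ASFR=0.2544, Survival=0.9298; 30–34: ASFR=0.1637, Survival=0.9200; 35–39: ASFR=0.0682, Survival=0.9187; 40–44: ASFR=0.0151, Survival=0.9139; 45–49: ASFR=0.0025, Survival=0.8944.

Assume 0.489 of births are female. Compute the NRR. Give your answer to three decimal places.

1.856

Proportion female at birth = 0.489.
Survival-weighted fertility by age (5·fₓ·Sₓ):
  15–19: 5 × 0.0993 × 0.9463 = 0.46984
  20–24: 5 × 0.2134 × 0.9337 = 0.99626
  25–29: 5 × 0.2544 × 0.9298 = 1.18271
  30–34: 5 × 0.1637 × 0.9200 = 0.75302
  35–39: 5 × 0.0682 × 0.9187 = 0.31328
  40–44: 5 × 0.0151 × 0.9139 = 0.06900
  45–49: 5 × 0.0025 × 0.8944 = 0.01118
Sum = 3.79529
NRR = 0.489 × 3.79529 = 1.85590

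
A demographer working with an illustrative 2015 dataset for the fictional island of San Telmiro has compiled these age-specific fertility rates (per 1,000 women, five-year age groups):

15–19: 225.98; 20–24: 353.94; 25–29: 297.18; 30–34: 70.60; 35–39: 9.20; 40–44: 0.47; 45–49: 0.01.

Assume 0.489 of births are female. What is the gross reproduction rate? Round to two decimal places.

2.34

Proportion female at birth = 0.489.
Sum of ASFRs = 225.98 + 353.94 + 297.18 + 70.60 + 9.20 + 0.47 + 0.01 = 957.38
TFR = 5 × 957.38 / 1000 = 4.7869
GRR = 0.489 × 4.7869 = 2.34079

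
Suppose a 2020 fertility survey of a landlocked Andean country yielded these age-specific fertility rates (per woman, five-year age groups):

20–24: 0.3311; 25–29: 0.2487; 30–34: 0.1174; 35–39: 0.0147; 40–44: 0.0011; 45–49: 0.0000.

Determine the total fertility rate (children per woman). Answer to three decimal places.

3.565

Sum of ASFRs = 0.3311 + 0.2487 + 0.1174 + 0.0147 + 0.0011 + 0.0000 = 0.7130
TFR = 5 × 0.7130 = 3.565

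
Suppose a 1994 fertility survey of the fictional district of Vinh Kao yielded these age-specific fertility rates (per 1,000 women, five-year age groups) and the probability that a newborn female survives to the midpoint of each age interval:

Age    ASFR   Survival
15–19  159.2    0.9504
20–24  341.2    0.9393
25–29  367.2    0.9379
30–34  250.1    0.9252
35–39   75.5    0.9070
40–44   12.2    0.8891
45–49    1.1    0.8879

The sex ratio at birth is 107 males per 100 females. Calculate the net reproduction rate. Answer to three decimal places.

2.724

Proportion female at birth = 100 / (100 + 107) = 0.48309.
Each age group contributes 5 × ASFR × survival:
  15–19: 5 × 159.2/1000 × 0.9504 = 0.75652
  20–24: 5 × 341.2/1000 × 0.9393 = 1.60245
  25–29: 5 × 367.2/1000 × 0.9379 = 1.72198
  30–34: 5 × 250.1/1000 × 0.9252 = 1.15696
  35–39: 5 × 75.5/1000 × 0.9070 = 0.34239
  40–44: 5 × 12.2/1000 × 0.8891 = 0.05424
  45–49: 5 × 1.1/1000 × 0.8879 = 0.00488
Sum = 5.63942
NRR = 0.48309 × 5.63942 = 2.72435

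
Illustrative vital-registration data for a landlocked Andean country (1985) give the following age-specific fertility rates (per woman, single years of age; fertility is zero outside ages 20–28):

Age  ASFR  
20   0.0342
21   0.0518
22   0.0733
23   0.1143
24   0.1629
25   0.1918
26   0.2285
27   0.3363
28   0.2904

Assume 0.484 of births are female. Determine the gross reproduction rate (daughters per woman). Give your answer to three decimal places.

0.718

Proportion female at birth = 0.484.
Sum of ASFRs = 0.0342 + 0.0518 + 0.0733 + 0.1143 + 0.1629 + 0.1918 + 0.2285 + 0.3363 + 0.2904 = 1.4835
TFR = 1.4835
GRR = 0.484 × 1.4835 = 0.71801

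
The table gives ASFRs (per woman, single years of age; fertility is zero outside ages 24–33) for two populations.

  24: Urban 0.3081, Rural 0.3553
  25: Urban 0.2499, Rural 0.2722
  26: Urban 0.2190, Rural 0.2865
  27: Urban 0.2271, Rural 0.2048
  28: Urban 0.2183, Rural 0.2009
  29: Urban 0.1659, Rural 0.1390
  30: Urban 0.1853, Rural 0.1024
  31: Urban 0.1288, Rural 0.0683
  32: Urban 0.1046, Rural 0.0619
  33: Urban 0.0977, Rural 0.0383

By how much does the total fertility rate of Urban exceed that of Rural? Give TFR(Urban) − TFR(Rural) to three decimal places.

Urban:
  Sum of ASFRs = 0.3081 + 0.2499 + 0.2190 + 0.2271 + 0.2183 + 0.1659 + 0.1853 + 0.1288 + 0.1046 + 0.0977 = 1.9047
  TFR = 1.9047
Rural:
  Sum of ASFRs = 0.3553 + 0.2722 + 0.2865 + 0.2048 + 0.2009 + 0.1390 + 0.1024 + 0.0683 + 0.0619 + 0.0383 = 1.7296
  TFR = 1.7296
Difference = 1.9047 − 1.7296 = 0.1751

0.175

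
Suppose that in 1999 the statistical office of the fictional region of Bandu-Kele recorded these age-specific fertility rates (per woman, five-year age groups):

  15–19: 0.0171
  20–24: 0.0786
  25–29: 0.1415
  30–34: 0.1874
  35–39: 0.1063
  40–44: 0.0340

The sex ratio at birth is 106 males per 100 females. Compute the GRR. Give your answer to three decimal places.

1.371

Proportion female at birth = 100 / (100 + 106) = 0.48544.
Sum of ASFRs = 0.0171 + 0.0786 + 0.1415 + 0.1874 + 0.1063 + 0.0340 = 0.5649
TFR = 5 × 0.5649 = 2.8245
GRR = 0.48544 × 2.8245 = 1.37113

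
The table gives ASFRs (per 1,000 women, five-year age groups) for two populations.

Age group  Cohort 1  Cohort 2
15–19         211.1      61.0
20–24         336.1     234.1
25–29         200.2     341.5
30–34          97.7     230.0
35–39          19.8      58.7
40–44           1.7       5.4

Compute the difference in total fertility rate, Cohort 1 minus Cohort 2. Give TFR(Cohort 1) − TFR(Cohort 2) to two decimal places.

Cohort 1:
  Sum of ASFRs = 211.1 + 336.1 + 200.2 + 97.7 + 19.8 + 1.7 = 866.6
  TFR = 5 × 866.6 / 1000 = 4.333
Cohort 2:
  Sum of ASFRs = 61.0 + 234.1 + 341.5 + 230.0 + 58.7 + 5.4 = 930.7
  TFR = 5 × 930.7 / 1000 = 4.6535
Difference = 4.333 − 4.6535 = -0.3205

-0.32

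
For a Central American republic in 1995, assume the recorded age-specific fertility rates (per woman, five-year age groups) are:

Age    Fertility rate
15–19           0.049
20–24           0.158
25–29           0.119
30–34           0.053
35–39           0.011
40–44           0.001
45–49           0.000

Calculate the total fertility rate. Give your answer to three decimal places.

Sum of ASFRs = 0.049 + 0.158 + 0.119 + 0.053 + 0.011 + 0.001 + 0.000 = 0.391
TFR = 5 × 0.391 = 1.955

1.955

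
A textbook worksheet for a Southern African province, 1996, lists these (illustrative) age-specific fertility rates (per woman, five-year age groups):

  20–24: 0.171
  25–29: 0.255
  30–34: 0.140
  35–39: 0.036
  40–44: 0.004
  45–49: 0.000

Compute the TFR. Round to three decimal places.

3.030

Sum of ASFRs = 0.171 + 0.255 + 0.140 + 0.036 + 0.004 + 0.000 = 0.606
TFR = 5 × 0.606 = 3.03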